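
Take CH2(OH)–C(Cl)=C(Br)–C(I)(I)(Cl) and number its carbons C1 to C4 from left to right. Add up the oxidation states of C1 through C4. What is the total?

Count +1 for every bond to an atom more electronegative than carbon and −1 for every bond to one less electronegative; C–C bonds are 0. Tallying each carbon:
C1: 1C, 2H, 1O → 0 − 2 + 1 = -1
C2: 3C, 1Cl → 0 + 1 = +1
C3: 3C, 1Br → 0 + 1 = +1
C4: 1C, 1Cl, 2I → 0 + 1 + 2 = +3
Sum = -1 + 1 + 1 + 3 = +4.

+4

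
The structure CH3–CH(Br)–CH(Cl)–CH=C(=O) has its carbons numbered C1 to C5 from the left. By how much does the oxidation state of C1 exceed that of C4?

-2

C1: 1C, 3H → 0 − 3 = -3
C4: 3C, 1H → 0 − 1 = -1
Difference: -3 − (-1) = -2.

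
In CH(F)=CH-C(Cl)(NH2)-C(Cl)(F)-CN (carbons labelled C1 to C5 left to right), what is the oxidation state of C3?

+2

C3 has one bond to C (0), one bond to C (0), one bond to Cl (+1), one bond to N (+1).
Oxidation state = 0 + 0 + 1 + 1 = +2.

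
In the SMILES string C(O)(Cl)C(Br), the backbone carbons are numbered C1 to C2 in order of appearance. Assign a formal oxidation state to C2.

Assign +1 per bond to O/N/halogen, −1 per bond to H or an electropositive element, and 0 per bond to carbon.
C2 has one bond to C (0), one bond to H (-1), one bond to H (-1), one bond to Br (+1).
Oxidation state = 0 − 1 − 1 + 1 = -1.

-1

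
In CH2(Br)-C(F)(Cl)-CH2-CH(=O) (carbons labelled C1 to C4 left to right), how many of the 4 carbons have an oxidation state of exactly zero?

0

Tallying each carbon's bonds:
C1: 1C, 2H, 1Br → 0 − 2 + 1 = -1
C2: 2C, 1F, 1Cl → 0 + 1 + 1 = +2
C3: 2C, 2H → 0 − 2 = -2
C4: 1C, 1H, 2O → 0 − 1 + 2 = +1
0 carbons meet the condition.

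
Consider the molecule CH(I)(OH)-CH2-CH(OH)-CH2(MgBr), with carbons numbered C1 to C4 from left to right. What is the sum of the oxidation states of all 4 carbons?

Each bond to a more electronegative atom (O, N, halogen) counts +1, each bond to a less electronegative atom (H, metal, B, Si) counts −1, and each C–C bond counts 0. Tallying each carbon:
C1: 1C, 1H, 1O, 1I → 0 − 1 + 1 + 1 = +1
C2: 2C, 2H → 0 − 2 = -2
C3: 2C, 1H, 1O → 0 − 1 + 1 = 0
C4: 1C, 2H, 1Mg → 0 − 2 − 1 = -3
Sum = +1 − 2 + 0 − 3 = -4.

-4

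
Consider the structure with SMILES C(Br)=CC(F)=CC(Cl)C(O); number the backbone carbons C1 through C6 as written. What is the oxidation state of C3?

+1

Count +1 for every bond to an atom more electronegative than carbon and −1 for every bond to one less electronegative; C–C bonds are 0.
C3 has one bond to C (0), a double bond to C (2×0 = 0), one bond to F (+1).
Oxidation state = 0 + 0 + 1 = +1.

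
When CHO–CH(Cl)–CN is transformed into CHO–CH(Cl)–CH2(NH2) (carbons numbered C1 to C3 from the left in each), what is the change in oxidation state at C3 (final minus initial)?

-4

Before: C3 has 1 bond to C, 3 bonds to N → oxidation state +3.
After: C3 has 1 bond to C, 2 bonds to H, 1 bond to N → oxidation state -1.
Δ = -1 − (+3) = -4, so this is a reduction at C3.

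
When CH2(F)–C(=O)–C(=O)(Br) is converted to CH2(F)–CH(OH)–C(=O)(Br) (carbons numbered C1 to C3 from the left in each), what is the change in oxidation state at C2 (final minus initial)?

-2

Before: C2 has 2 bonds to C, 2 bonds to O → oxidation state +2.
After: C2 has 2 bonds to C, 1 bond to H, 1 bond to O → oxidation state 0.
Δ = 0 − (+2) = -2, so this is a reduction at C2.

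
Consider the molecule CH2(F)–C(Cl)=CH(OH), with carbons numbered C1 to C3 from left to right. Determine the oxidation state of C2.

+1

Assign +1 per bond to O/N/halogen, −1 per bond to H or an electropositive element, and 0 per bond to carbon.
C2 has one bond to C (0), a double bond to C (2×0 = 0), one bond to Cl (+1).
Oxidation state = 0 + 0 + 1 = +1.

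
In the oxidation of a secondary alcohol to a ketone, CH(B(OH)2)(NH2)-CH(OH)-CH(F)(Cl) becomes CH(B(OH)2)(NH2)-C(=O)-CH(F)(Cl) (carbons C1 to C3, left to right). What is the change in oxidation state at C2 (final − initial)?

+2

Before: C2 has 2 bonds to C, 1 bond to H, 1 bond to O → oxidation state 0.
After: C2 has 2 bonds to C, 2 bonds to O → oxidation state +2.
Δ = +2 − (0) = +2, so this is an oxidation at C2.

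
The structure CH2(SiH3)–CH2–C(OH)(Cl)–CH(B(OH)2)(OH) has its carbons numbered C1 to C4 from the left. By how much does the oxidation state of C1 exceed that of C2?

-1

C1: 1C, 2H, 1Si → 0 − 2 − 1 = -3
C2: 2C, 2H → 0 − 2 = -2
Difference: -3 − (-2) = -1.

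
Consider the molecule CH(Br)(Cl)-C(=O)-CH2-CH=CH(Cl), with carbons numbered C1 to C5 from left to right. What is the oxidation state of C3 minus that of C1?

C3: 2C, 2H → 0 − 2 = -2
C1: 1C, 1H, 1Cl, 1Br → 0 − 1 + 1 + 1 = +1
Difference: -2 − (+1) = -3.

-3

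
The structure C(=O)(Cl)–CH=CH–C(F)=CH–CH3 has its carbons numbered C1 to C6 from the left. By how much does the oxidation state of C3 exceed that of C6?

+2

C3: 3C, 1H → 0 − 1 = -1
C6: 1C, 3H → 0 − 3 = -3
Difference: -1 − (-3) = +2.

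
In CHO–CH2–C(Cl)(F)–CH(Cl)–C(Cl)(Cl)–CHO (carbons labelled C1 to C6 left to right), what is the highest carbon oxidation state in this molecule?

Bonds to more-electronegative neighbours contribute +1 each, bonds to H or metals contribute −1 each, and C–C bonds contribute 0. Tallying each carbon:
C1: 1C, 1H, 2O → 0 − 1 + 2 = +1
C2: 2C, 2H → 0 − 2 = -2
C3: 2C, 1F, 1Cl → 0 + 1 + 1 = +2
C4: 2C, 1H, 1Cl → 0 − 1 + 1 = 0
C5: 2C, 2Cl → 0 + 2 = +2
C6: 1C, 1H, 2O → 0 − 1 + 2 = +1
The highest value is +2.

+2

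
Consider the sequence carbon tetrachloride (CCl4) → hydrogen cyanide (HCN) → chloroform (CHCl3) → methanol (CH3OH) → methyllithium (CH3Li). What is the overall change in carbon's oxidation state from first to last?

-8

Carbon oxidation states along the series — carbon tetrachloride: +4, hydrogen cyanide: +2, chloroform: +2, methanol: -2, methyllithium: -4.
Net change = -4 − (+4) = -8.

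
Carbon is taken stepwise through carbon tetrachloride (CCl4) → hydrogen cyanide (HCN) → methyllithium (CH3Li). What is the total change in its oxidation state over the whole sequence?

-8

Carbon oxidation states along the series — carbon tetrachloride: +4, hydrogen cyanide: +2, methyllithium: -4.
Net change = -4 − (+4) = -8.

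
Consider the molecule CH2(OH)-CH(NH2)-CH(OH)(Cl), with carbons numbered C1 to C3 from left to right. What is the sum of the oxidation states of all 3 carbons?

0

Tallying each carbon's bonds:
C1: 1C, 2H, 1O → 0 − 2 + 1 = -1
C2: 2C, 1H, 1N → 0 − 1 + 1 = 0
C3: 1C, 1H, 1O, 1Cl → 0 − 1 + 1 + 1 = +1
Sum = -1 + 0 + 1 = 0.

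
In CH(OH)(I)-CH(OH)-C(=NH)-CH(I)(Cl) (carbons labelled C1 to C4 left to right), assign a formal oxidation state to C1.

C1 has one bond to C (0), one bond to O (+1), one bond to I (+1), one bond to H (-1).
Oxidation state = 0 + 1 + 1 − 1 = +1.

+1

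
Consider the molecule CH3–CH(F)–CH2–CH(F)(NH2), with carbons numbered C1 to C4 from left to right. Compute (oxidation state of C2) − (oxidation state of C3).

+2

C2: 2C, 1H, 1F → 0 − 1 + 1 = 0
C3: 2C, 2H → 0 − 2 = -2
Difference: 0 − (-2) = +2.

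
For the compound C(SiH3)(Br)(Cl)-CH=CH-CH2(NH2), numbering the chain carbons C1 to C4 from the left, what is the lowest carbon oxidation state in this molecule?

Count +1 for every bond to an atom more electronegative than carbon and −1 for every bond to one less electronegative; C–C bonds are 0. Tallying each carbon:
C1: 1C, 1Cl, 1Br, 1Si → 0 + 1 + 1 − 1 = +1
C2: 3C, 1H → 0 − 1 = -1
C3: 3C, 1H → 0 − 1 = -1
C4: 1C, 2H, 1N → 0 − 2 + 1 = -1
The lowest value is -1.

-1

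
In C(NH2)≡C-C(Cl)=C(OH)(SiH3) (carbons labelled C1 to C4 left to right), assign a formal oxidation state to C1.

C1 has a triple bond to C (3×0 = 0), one bond to N (+1).
Oxidation state = 0 + 1 = +1.

+1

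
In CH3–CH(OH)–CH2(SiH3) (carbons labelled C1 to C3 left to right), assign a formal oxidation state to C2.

0

Bonds to more-electronegative neighbours contribute +1 each, bonds to H or metals contribute −1 each, and C–C bonds contribute 0.
C2 has one bond to C (0), one bond to C (0), one bond to O (+1), one bond to H (-1).
Oxidation state = 0 + 0 + 1 − 1 = 0.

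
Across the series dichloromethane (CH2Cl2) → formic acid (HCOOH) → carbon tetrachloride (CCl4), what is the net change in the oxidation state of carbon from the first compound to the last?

Carbon oxidation states along the series — dichloromethane: 0, formic acid: +2, carbon tetrachloride: +4.
Net change = +4 − (0) = +4.

+4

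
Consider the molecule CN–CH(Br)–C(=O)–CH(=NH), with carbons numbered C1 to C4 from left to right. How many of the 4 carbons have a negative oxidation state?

Bonds to more-electronegative neighbours contribute +1 each, bonds to H or metals contribute −1 each, and C–C bonds contribute 0. Tallying each carbon:
C1: 1C, 3N → 0 + 3 = +3
C2: 2C, 1H, 1Br → 0 − 1 + 1 = 0
C3: 2C, 2O → 0 + 2 = +2
C4: 1C, 1H, 2N → 0 − 1 + 2 = +1
0 carbons meet the condition.

0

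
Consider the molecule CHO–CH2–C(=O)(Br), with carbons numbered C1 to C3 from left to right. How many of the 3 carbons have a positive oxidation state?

Assign +1 per bond to O/N/halogen, −1 per bond to H or an electropositive element, and 0 per bond to carbon. Tallying each carbon:
C1: 1C, 1H, 2O → 0 − 1 + 2 = +1
C2: 2C, 2H → 0 − 2 = -2
C3: 1C, 2O, 1Br → 0 + 2 + 1 = +3
2 carbons (C1, C3) meet the condition.

2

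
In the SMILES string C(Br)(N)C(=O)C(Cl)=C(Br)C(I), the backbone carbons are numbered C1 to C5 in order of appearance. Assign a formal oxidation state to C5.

-1

Count +1 for every bond to an atom more electronegative than carbon and −1 for every bond to one less electronegative; C–C bonds are 0.
C5 has one bond to C (0), one bond to I (+1), one bond to H (-1), one bond to H (-1).
Oxidation state = 0 + 1 − 1 − 1 = -1.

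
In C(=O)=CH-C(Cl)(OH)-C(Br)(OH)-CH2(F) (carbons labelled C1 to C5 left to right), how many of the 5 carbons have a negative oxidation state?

2

Tallying each carbon's bonds:
C1: 2C, 2O → 0 + 2 = +2
C2: 3C, 1H → 0 − 1 = -1
C3: 2C, 1O, 1Cl → 0 + 1 + 1 = +2
C4: 2C, 1O, 1Br → 0 + 1 + 1 = +2
C5: 1C, 2H, 1F → 0 − 2 + 1 = -1
2 carbons (C2, C5) meet the condition.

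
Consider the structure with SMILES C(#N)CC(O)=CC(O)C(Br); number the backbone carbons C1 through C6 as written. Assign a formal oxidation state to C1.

Assign +1 per bond to O/N/halogen, −1 per bond to H or an electropositive element, and 0 per bond to carbon.
C1 has one bond to C (0), a triple bond to N (3×+1 = +3).
Oxidation state = 0 + 3 = +3.

+3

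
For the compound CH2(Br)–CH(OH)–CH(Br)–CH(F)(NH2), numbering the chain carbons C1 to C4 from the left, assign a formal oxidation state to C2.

0

C2 has one bond to C (0), one bond to C (0), one bond to O (+1), one bond to H (-1).
Oxidation state = 0 + 0 + 1 − 1 = 0.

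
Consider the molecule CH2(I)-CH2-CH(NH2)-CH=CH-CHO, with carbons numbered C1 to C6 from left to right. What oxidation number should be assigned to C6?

+1

Bonds to more-electronegative neighbours contribute +1 each, bonds to H or metals contribute −1 each, and C–C bonds contribute 0.
C6 has one bond to C (0), a double bond to O (2×+1 = +2), one bond to H (-1).
Oxidation state = 0 + 2 − 1 = +1.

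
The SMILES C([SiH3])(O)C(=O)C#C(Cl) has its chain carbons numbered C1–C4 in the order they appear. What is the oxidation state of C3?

C3 has one bond to C (0), a triple bond to C (3×0 = 0).
Oxidation state = 0 + 0 = 0.

0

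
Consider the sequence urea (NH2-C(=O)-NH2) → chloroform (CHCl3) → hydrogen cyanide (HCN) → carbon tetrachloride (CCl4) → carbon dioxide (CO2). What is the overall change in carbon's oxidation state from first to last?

0

Carbon oxidation states along the series — urea: +4, chloroform: +2, hydrogen cyanide: +2, carbon tetrachloride: +4, carbon dioxide: +4.
Net change = +4 − (+4) = 0.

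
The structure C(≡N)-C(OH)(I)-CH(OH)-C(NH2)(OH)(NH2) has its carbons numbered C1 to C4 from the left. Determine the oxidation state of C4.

C4 has one bond to C (0), one bond to N (+1), one bond to O (+1), one bond to N (+1).
Oxidation state = 0 + 1 + 1 + 1 = +3.

+3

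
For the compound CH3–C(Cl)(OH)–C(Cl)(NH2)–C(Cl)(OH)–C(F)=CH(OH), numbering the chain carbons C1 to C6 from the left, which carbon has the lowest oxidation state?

Tallying each carbon's bonds:
C1: 1C, 3H → 0 − 3 = -3
C2: 2C, 1O, 1Cl → 0 + 1 + 1 = +2
C3: 2C, 1N, 1Cl → 0 + 1 + 1 = +2
C4: 2C, 1O, 1Cl → 0 + 1 + 1 = +2
C5: 3C, 1F → 0 + 1 = +1
C6: 2C, 1H, 1O → 0 − 1 + 1 = 0
The most reduced carbon is C1 at -3.

C1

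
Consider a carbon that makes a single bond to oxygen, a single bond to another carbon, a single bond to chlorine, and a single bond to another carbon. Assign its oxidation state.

Each bond to a more electronegative atom (O, N, halogen) counts +1, each bond to a less electronegative atom (H, metal, B, Si) counts −1, and each C–C bond counts 0.
The carbon has one bond to C (0), one bond to C (0), one bond to Cl (+1), one bond to O (+1).
Oxidation state = 0 + 0 + 1 + 1 = +2.

+2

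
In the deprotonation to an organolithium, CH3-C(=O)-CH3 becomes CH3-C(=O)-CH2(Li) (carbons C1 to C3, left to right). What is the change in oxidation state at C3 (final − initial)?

0

Before: C3 has 1 bond to C, 3 bonds to H → oxidation state -3.
After: C3 has 1 bond to C, 2 bonds to H, 1 bond to Li → oxidation state -3.
Δ = -3 − (-3) = 0, so no net redox change at C3.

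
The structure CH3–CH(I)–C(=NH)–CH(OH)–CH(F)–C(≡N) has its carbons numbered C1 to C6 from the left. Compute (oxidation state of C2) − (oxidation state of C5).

0

C2: 2C, 1H, 1I → 0 − 1 + 1 = 0
C5: 2C, 1H, 1F → 0 − 1 + 1 = 0
Difference: 0 − (0) = 0.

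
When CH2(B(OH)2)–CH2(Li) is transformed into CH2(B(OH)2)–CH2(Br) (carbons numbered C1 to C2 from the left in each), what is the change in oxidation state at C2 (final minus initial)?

+2

Before: C2 has 1 bond to C, 2 bonds to H, 1 bond to Li → oxidation state -3.
After: C2 has 1 bond to C, 2 bonds to H, 1 bond to Br → oxidation state -1.
Δ = -1 − (-3) = +2, so this is an oxidation at C2.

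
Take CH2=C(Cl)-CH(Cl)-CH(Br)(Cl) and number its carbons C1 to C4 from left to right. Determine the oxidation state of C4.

+1

Assign +1 per bond to O/N/halogen, −1 per bond to H or an electropositive element, and 0 per bond to carbon.
C4 has one bond to C (0), one bond to Br (+1), one bond to H (-1), one bond to Cl (+1).
Oxidation state = 0 + 1 − 1 + 1 = +1.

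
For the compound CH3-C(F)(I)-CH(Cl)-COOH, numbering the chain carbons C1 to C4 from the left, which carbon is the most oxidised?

C4

Tallying each carbon's bonds:
C1: 1C, 3H → 0 − 3 = -3
C2: 2C, 1F, 1I → 0 + 1 + 1 = +2
C3: 2C, 1H, 1Cl → 0 − 1 + 1 = 0
C4: 1C, 3O → 0 + 3 = +3
The most oxidised carbon is C4 at +3.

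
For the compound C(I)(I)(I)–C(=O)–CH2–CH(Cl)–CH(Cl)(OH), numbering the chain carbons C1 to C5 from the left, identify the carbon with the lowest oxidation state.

Assign +1 per bond to O/N/halogen, −1 per bond to H or an electropositive element, and 0 per bond to carbon. Tallying each carbon:
C1: 1C, 3I → 0 + 3 = +3
C2: 2C, 2O → 0 + 2 = +2
C3: 2C, 2H → 0 − 2 = -2
C4: 2C, 1H, 1Cl → 0 − 1 + 1 = 0
C5: 1C, 1H, 1O, 1Cl → 0 − 1 + 1 + 1 = +1
The most reduced carbon is C3 at -2.

C3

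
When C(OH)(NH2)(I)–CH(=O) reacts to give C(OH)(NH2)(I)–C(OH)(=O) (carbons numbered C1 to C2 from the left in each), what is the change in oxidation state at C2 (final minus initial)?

+2

Before: C2 has 1 bond to C, 1 bond to H, 2 bonds to O → oxidation state +1.
After: C2 has 1 bond to C, 3 bonds to O → oxidation state +3.
Δ = +3 − (+1) = +2, so this is an oxidation at C2.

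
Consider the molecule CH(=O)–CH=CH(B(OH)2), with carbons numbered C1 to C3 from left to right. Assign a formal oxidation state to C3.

C3 has a double bond to C (2×0 = 0), one bond to B (-1), one bond to H (-1).
Oxidation state = 0 − 1 − 1 = -2.

-2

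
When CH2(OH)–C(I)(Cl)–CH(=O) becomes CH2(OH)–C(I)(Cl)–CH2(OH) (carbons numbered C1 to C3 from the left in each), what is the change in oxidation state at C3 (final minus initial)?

Before: C3 has 1 bond to C, 1 bond to H, 2 bonds to O → oxidation state +1.
After: C3 has 1 bond to C, 2 bonds to H, 1 bond to O → oxidation state -1.
Δ = -1 − (+1) = -2, so this is a reduction at C3.

-2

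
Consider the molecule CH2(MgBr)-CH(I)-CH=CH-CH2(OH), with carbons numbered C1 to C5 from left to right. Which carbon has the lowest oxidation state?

C1

Count +1 for every bond to an atom more electronegative than carbon and −1 for every bond to one less electronegative; C–C bonds are 0. Tallying each carbon:
C1: 1C, 2H, 1Mg → 0 − 2 − 1 = -3
C2: 2C, 1H, 1I → 0 − 1 + 1 = 0
C3: 3C, 1H → 0 − 1 = -1
C4: 3C, 1H → 0 − 1 = -1
C5: 1C, 2H, 1O → 0 − 2 + 1 = -1
The most reduced carbon is C1 at -3.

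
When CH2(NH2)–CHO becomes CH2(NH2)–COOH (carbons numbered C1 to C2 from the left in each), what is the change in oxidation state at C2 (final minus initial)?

+2

Before: C2 has 1 bond to C, 1 bond to H, 2 bonds to O → oxidation state +1.
After: C2 has 1 bond to C, 3 bonds to O → oxidation state +3.
Δ = +3 − (+1) = +2, so this is an oxidation at C2.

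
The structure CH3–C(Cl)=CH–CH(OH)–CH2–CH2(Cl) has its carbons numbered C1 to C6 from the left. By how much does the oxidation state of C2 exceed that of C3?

+2

C2: 3C, 1Cl → 0 + 1 = +1
C3: 3C, 1H → 0 − 1 = -1
Difference: +1 − (-1) = +2.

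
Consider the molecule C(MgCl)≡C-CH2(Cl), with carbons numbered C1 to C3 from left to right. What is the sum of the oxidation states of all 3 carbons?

-2

Tallying each carbon's bonds:
C1: 3C, 1Mg → 0 − 1 = -1
C2: 4C → 0 = 0
C3: 1C, 2H, 1Cl → 0 − 2 + 1 = -1
Sum = -1 + 0 − 1 = -2.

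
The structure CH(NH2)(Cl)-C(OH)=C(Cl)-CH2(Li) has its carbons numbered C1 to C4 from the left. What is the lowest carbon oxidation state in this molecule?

-3

Tallying each carbon's bonds:
C1: 1C, 1H, 1N, 1Cl → 0 − 1 + 1 + 1 = +1
C2: 3C, 1O → 0 + 1 = +1
C3: 3C, 1Cl → 0 + 1 = +1
C4: 1C, 2H, 1Li → 0 − 2 − 1 = -3
The lowest value is -3.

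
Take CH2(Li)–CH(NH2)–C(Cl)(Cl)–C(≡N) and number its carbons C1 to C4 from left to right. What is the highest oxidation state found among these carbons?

+3

Assign +1 per bond to O/N/halogen, −1 per bond to H or an electropositive element, and 0 per bond to carbon. Tallying each carbon:
C1: 1C, 2H, 1Li → 0 − 2 − 1 = -3
C2: 2C, 1H, 1N → 0 − 1 + 1 = 0
C3: 2C, 2Cl → 0 + 2 = +2
C4: 1C, 3N → 0 + 3 = +3
The highest value is +3.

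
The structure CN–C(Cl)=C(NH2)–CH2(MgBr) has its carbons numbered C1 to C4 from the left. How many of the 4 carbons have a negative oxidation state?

1

Tallying each carbon's bonds:
C1: 1C, 3N → 0 + 3 = +3
C2: 3C, 1Cl → 0 + 1 = +1
C3: 3C, 1N → 0 + 1 = +1
C4: 1C, 2H, 1Mg → 0 − 2 − 1 = -3
1 carbon (C4) meets the condition.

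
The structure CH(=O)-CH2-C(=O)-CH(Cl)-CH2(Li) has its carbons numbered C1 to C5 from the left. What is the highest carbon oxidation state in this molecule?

Count +1 for every bond to an atom more electronegative than carbon and −1 for every bond to one less electronegative; C–C bonds are 0. Tallying each carbon:
C1: 1C, 1H, 2O → 0 − 1 + 2 = +1
C2: 2C, 2H → 0 − 2 = -2
C3: 2C, 2O → 0 + 2 = +2
C4: 2C, 1H, 1Cl → 0 − 1 + 1 = 0
C5: 1C, 2H, 1Li → 0 − 2 − 1 = -3
The highest value is +2.

+2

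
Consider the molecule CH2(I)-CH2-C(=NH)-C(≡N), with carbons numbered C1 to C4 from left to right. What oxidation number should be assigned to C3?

Assign +1 per bond to O/N/halogen, −1 per bond to H or an electropositive element, and 0 per bond to carbon.
C3 has one bond to C (0), one bond to C (0), a double bond to N (2×+1 = +2).
Oxidation state = 0 + 0 + 2 = +2.

+2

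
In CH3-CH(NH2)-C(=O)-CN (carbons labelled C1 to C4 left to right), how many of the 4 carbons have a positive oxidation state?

2

Count +1 for every bond to an atom more electronegative than carbon and −1 for every bond to one less electronegative; C–C bonds are 0. Tallying each carbon:
C1: 1C, 3H → 0 − 3 = -3
C2: 2C, 1H, 1N → 0 − 1 + 1 = 0
C3: 2C, 2O → 0 + 2 = +2
C4: 1C, 3N → 0 + 3 = +3
2 carbons (C3, C4) meet the condition.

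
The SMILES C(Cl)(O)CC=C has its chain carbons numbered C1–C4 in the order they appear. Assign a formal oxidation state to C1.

+1

Count +1 for every bond to an atom more electronegative than carbon and −1 for every bond to one less electronegative; C–C bonds are 0.
C1 has one bond to C (0), one bond to Cl (+1), one bond to H (-1), one bond to O (+1).
Oxidation state = 0 + 1 − 1 + 1 = +1.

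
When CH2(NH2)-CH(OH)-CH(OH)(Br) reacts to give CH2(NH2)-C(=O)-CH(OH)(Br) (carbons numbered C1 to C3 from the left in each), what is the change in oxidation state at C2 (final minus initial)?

+2

Before: C2 has 2 bonds to C, 1 bond to H, 1 bond to O → oxidation state 0.
After: C2 has 2 bonds to C, 2 bonds to O → oxidation state +2.
Δ = +2 − (0) = +2, so this is an oxidation at C2.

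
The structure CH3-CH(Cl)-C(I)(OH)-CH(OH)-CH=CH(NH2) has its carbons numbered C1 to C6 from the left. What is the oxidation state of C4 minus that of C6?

0

C4: 2C, 1H, 1O → 0 − 1 + 1 = 0
C6: 2C, 1H, 1N → 0 − 1 + 1 = 0
Difference: 0 − (0) = 0.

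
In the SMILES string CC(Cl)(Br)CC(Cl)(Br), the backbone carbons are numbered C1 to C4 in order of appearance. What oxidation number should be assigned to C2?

C2 has one bond to C (0), one bond to C (0), one bond to Cl (+1), one bond to Br (+1).
Oxidation state = 0 + 0 + 1 + 1 = +2.

+2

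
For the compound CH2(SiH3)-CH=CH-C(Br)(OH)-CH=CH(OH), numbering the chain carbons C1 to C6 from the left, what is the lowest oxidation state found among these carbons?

-3

Assign +1 per bond to O/N/halogen, −1 per bond to H or an electropositive element, and 0 per bond to carbon. Tallying each carbon:
C1: 1C, 2H, 1Si → 0 − 2 − 1 = -3
C2: 3C, 1H → 0 − 1 = -1
C3: 3C, 1H → 0 − 1 = -1
C4: 2C, 1O, 1Br → 0 + 1 + 1 = +2
C5: 3C, 1H → 0 − 1 = -1
C6: 2C, 1H, 1O → 0 − 1 + 1 = 0
The lowest value is -3.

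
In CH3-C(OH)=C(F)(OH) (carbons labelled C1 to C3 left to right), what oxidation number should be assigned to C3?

+2

Each bond to a more electronegative atom (O, N, halogen) counts +1, each bond to a less electronegative atom (H, metal, B, Si) counts −1, and each C–C bond counts 0.
C3 has a double bond to C (2×0 = 0), one bond to F (+1), one bond to O (+1).
Oxidation state = 0 + 1 + 1 = +2.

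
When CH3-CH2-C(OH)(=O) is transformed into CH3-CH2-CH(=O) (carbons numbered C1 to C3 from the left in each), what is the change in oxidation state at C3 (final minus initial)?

Before: C3 has 1 bond to C, 3 bonds to O → oxidation state +3.
After: C3 has 1 bond to C, 1 bond to H, 2 bonds to O → oxidation state +1.
Δ = +1 − (+3) = -2, so this is a reduction at C3.

-2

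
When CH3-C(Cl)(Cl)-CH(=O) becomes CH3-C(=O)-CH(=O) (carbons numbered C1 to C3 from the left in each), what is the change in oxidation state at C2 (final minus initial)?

Before: C2 has 2 bonds to C, 2 bonds to Cl → oxidation state +2.
After: C2 has 2 bonds to C, 2 bonds to O → oxidation state +2.
Δ = +2 − (+2) = 0, so no net redox change at C2.

0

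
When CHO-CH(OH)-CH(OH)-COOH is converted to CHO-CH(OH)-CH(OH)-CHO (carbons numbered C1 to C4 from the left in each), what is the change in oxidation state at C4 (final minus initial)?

Before: C4 has 1 bond to C, 3 bonds to O → oxidation state +3.
After: C4 has 1 bond to C, 1 bond to H, 2 bonds to O → oxidation state +1.
Δ = +1 − (+3) = -2, so this is a reduction at C4.

-2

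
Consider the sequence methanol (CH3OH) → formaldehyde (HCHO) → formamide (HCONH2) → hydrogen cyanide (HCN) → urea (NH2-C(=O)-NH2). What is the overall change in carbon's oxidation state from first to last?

+6

Carbon oxidation states along the series — methanol: -2, formaldehyde: 0, formamide: +2, hydrogen cyanide: +2, urea: +4.
Net change = +4 − (-2) = +6.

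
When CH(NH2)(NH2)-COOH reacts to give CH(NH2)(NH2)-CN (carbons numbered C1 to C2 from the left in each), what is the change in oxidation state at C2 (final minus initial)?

Before: C2 has 1 bond to C, 3 bonds to O → oxidation state +3.
After: C2 has 1 bond to C, 3 bonds to N → oxidation state +3.
Δ = +3 − (+3) = 0, so no net redox change at C2.

0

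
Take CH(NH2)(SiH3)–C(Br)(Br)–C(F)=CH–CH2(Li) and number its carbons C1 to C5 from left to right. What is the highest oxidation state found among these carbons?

+2

Assign +1 per bond to O/N/halogen, −1 per bond to H or an electropositive element, and 0 per bond to carbon. Tallying each carbon:
C1: 1C, 1H, 1N, 1Si → 0 − 1 + 1 − 1 = -1
C2: 2C, 2Br → 0 + 2 = +2
C3: 3C, 1F → 0 + 1 = +1
C4: 3C, 1H → 0 − 1 = -1
C5: 1C, 2H, 1Li → 0 − 2 − 1 = -3
The highest value is +2.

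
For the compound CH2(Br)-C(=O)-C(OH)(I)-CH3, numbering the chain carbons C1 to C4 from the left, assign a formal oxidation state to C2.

C2 has one bond to C (0), one bond to C (0), a double bond to O (2×+1 = +2).
Oxidation state = 0 + 0 + 2 = +2.

+2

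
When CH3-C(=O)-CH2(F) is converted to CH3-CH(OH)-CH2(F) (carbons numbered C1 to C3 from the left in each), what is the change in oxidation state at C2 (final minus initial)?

-2

Before: C2 has 2 bonds to C, 2 bonds to O → oxidation state +2.
After: C2 has 2 bonds to C, 1 bond to H, 1 bond to O → oxidation state 0.
Δ = 0 − (+2) = -2, so this is a reduction at C2.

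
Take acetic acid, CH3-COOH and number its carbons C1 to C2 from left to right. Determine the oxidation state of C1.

C1 has one bond to H (-1), one bond to H (-1), one bond to H (-1), one bond to C (0).
Oxidation state = -1 − 1 − 1 + 0 = -3.

-3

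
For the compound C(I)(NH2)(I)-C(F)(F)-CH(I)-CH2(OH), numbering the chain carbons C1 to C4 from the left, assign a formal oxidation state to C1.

+3

C1 has one bond to C (0), one bond to I (+1), one bond to N (+1), one bond to I (+1).
Oxidation state = 0 + 1 + 1 + 1 = +3.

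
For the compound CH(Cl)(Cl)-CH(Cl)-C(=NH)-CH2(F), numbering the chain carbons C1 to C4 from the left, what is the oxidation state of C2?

Assign +1 per bond to O/N/halogen, −1 per bond to H or an electropositive element, and 0 per bond to carbon.
C2 has one bond to C (0), one bond to C (0), one bond to Cl (+1), one bond to H (-1).
Oxidation state = 0 + 0 + 1 − 1 = 0.

0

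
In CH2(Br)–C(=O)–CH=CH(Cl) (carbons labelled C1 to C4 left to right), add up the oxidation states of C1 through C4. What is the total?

0

Bonds to more-electronegative neighbours contribute +1 each, bonds to H or metals contribute −1 each, and C–C bonds contribute 0. Tallying each carbon:
C1: 1C, 2H, 1Br → 0 − 2 + 1 = -1
C2: 2C, 2O → 0 + 2 = +2
C3: 3C, 1H → 0 − 1 = -1
C4: 2C, 1H, 1Cl → 0 − 1 + 1 = 0
Sum = -1 + 2 − 1 + 0 = 0.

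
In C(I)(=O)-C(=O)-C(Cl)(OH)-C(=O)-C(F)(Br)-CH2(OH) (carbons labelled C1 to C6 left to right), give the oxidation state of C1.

Each bond to a more electronegative atom (O, N, halogen) counts +1, each bond to a less electronegative atom (H, metal, B, Si) counts −1, and each C–C bond counts 0.
C1 has one bond to C (0), one bond to I (+1), a double bond to O (2×+1 = +2).
Oxidation state = 0 + 1 + 2 = +3.

+3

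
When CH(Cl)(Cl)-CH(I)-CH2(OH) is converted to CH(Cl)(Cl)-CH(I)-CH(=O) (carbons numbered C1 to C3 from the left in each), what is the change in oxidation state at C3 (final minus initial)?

+2

Before: C3 has 1 bond to C, 2 bonds to H, 1 bond to O → oxidation state -1.
After: C3 has 1 bond to C, 1 bond to H, 2 bonds to O → oxidation state +1.
Δ = +1 − (-1) = +2, so this is an oxidation at C3.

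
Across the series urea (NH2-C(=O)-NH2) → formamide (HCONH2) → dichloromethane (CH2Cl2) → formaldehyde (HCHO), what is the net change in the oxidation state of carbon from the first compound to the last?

Carbon oxidation states along the series — urea: +4, formamide: +2, dichloromethane: 0, formaldehyde: 0.
Net change = 0 − (+4) = -4.

-4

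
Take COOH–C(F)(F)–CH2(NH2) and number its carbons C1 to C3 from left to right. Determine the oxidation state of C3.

-1

C3 has one bond to C (0), one bond to N (+1), one bond to H (-1), one bond to H (-1).
Oxidation state = 0 + 1 − 1 − 1 = -1.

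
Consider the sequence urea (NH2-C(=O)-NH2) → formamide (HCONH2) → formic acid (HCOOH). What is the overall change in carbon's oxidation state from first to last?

Carbon oxidation states along the series — urea: +4, formamide: +2, formic acid: +2.
Net change = +2 − (+4) = -2.

-2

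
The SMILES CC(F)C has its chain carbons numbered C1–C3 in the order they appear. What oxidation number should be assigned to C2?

0

Bonds to more-electronegative neighbours contribute +1 each, bonds to H or metals contribute −1 each, and C–C bonds contribute 0.
C2 has one bond to C (0), one bond to C (0), one bond to F (+1), one bond to H (-1).
Oxidation state = 0 + 0 + 1 − 1 = 0.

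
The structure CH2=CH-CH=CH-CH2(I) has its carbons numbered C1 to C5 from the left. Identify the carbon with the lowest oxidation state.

Tallying each carbon's bonds:
C1: 2C, 2H → 0 − 2 = -2
C2: 3C, 1H → 0 − 1 = -1
C3: 3C, 1H → 0 − 1 = -1
C4: 3C, 1H → 0 − 1 = -1
C5: 1C, 2H, 1I → 0 − 2 + 1 = -1
The most reduced carbon is C1 at -2.

C1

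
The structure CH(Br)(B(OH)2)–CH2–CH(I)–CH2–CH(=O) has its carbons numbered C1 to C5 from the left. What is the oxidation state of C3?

0

C3 has one bond to C (0), one bond to C (0), one bond to H (-1), one bond to I (+1).
Oxidation state = 0 + 0 − 1 + 1 = 0.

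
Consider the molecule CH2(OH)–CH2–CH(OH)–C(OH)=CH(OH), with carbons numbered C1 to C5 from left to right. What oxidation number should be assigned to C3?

C3 has one bond to C (0), one bond to C (0), one bond to H (-1), one bond to O (+1).
Oxidation state = 0 + 0 − 1 + 1 = 0.

0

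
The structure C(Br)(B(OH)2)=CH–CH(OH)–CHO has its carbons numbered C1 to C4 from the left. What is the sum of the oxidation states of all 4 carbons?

0

Tallying each carbon's bonds:
C1: 2C, 1Br, 1B → 0 + 1 − 1 = 0
C2: 3C, 1H → 0 − 1 = -1
C3: 2C, 1H, 1O → 0 − 1 + 1 = 0
C4: 1C, 1H, 2O → 0 − 1 + 2 = +1
Sum = 0 − 1 + 0 + 1 = 0.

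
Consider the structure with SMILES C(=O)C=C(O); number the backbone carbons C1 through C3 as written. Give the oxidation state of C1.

+1

C1 has one bond to C (0), one bond to H (-1), a double bond to O (2×+1 = +2).
Oxidation state = 0 − 1 + 2 = +1.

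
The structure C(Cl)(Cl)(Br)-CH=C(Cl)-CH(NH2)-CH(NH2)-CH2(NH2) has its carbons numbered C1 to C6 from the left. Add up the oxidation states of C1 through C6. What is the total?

Bonds to more-electronegative neighbours contribute +1 each, bonds to H or metals contribute −1 each, and C–C bonds contribute 0. Tallying each carbon:
C1: 1C, 2Cl, 1Br → 0 + 2 + 1 = +3
C2: 3C, 1H → 0 − 1 = -1
C3: 3C, 1Cl → 0 + 1 = +1
C4: 2C, 1H, 1N → 0 − 1 + 1 = 0
C5: 2C, 1H, 1N → 0 − 1 + 1 = 0
C6: 1C, 2H, 1N → 0 − 2 + 1 = -1
Sum = +3 − 1 + 1 + 0 + 0 − 1 = +2.

+2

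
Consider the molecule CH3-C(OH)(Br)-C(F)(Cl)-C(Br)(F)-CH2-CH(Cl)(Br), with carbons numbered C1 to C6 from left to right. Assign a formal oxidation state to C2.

C2 has one bond to C (0), one bond to C (0), one bond to O (+1), one bond to Br (+1).
Oxidation state = 0 + 0 + 1 + 1 = +2.

+2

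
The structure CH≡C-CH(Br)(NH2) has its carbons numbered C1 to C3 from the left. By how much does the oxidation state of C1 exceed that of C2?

C1: 3C, 1H → 0 − 1 = -1
C2: 4C → 0 = 0
Difference: -1 − (0) = -1.

-1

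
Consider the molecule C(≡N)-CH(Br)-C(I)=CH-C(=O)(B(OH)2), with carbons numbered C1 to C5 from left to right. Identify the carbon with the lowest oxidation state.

C4

Tallying each carbon's bonds:
C1: 1C, 3N → 0 + 3 = +3
C2: 2C, 1H, 1Br → 0 − 1 + 1 = 0
C3: 3C, 1I → 0 + 1 = +1
C4: 3C, 1H → 0 − 1 = -1
C5: 1C, 2O, 1B → 0 + 2 − 1 = +1
The most reduced carbon is C4 at -1.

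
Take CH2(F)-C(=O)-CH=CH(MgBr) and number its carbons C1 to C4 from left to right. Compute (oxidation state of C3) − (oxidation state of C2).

-3

C3: 3C, 1H → 0 − 1 = -1
C2: 2C, 2O → 0 + 2 = +2
Difference: -1 − (+2) = -3.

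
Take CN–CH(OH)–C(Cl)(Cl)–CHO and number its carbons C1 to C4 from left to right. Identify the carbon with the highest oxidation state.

Assign +1 per bond to O/N/halogen, −1 per bond to H or an electropositive element, and 0 per bond to carbon. Tallying each carbon:
C1: 1C, 3N → 0 + 3 = +3
C2: 2C, 1H, 1O → 0 − 1 + 1 = 0
C3: 2C, 2Cl → 0 + 2 = +2
C4: 1C, 1H, 2O → 0 − 1 + 2 = +1
The most oxidised carbon is C1 at +3.

C1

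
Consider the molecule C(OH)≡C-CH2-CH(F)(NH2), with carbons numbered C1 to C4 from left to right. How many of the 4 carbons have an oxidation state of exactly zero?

1

Tallying each carbon's bonds:
C1: 3C, 1O → 0 + 1 = +1
C2: 4C → 0 = 0
C3: 2C, 2H → 0 − 2 = -2
C4: 1C, 1H, 1N, 1F → 0 − 1 + 1 + 1 = +1
1 carbon (C2) meets the condition.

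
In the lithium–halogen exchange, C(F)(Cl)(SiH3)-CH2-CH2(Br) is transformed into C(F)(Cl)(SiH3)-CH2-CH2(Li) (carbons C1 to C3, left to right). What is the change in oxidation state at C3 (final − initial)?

Before: C3 has 1 bond to C, 2 bonds to H, 1 bond to Br → oxidation state -1.
After: C3 has 1 bond to C, 2 bonds to H, 1 bond to Li → oxidation state -3.
Δ = -3 − (-1) = -2, so this is a reduction at C3.

-2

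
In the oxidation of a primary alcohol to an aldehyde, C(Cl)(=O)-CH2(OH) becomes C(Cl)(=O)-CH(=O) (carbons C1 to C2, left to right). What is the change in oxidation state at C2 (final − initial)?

Before: C2 has 1 bond to C, 2 bonds to H, 1 bond to O → oxidation state -1.
After: C2 has 1 bond to C, 1 bond to H, 2 bonds to O → oxidation state +1.
Δ = +1 − (-1) = +2, so this is an oxidation at C2.

+2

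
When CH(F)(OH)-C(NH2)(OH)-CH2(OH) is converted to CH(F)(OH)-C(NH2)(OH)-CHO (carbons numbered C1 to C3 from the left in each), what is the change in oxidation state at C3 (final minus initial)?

+2

Before: C3 has 1 bond to C, 2 bonds to H, 1 bond to O → oxidation state -1.
After: C3 has 1 bond to C, 1 bond to H, 2 bonds to O → oxidation state +1.
Δ = +1 − (-1) = +2, so this is an oxidation at C3.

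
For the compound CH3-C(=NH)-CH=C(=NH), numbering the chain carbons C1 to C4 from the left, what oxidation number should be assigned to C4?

Each bond to a more electronegative atom (O, N, halogen) counts +1, each bond to a less electronegative atom (H, metal, B, Si) counts −1, and each C–C bond counts 0.
C4 has a double bond to C (2×0 = 0), a double bond to N (2×+1 = +2).
Oxidation state = 0 + 2 = +2.

+2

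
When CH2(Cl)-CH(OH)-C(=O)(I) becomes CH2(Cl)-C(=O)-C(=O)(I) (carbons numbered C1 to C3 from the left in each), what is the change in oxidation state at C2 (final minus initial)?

+2

Before: C2 has 2 bonds to C, 1 bond to H, 1 bond to O → oxidation state 0.
After: C2 has 2 bonds to C, 2 bonds to O → oxidation state +2.
Δ = +2 − (0) = +2, so this is an oxidation at C2.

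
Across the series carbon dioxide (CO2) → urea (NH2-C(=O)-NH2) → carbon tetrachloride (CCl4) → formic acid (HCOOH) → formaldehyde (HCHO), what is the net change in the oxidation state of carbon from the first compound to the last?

-4

Carbon oxidation states along the series — carbon dioxide: +4, urea: +4, carbon tetrachloride: +4, formic acid: +2, formaldehyde: 0.
Net change = 0 − (+4) = -4.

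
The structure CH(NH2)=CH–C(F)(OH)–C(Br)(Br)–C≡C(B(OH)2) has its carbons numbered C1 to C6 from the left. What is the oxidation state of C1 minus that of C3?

-2

C1: 2C, 1H, 1N → 0 − 1 + 1 = 0
C3: 2C, 1O, 1F → 0 + 1 + 1 = +2
Difference: 0 − (+2) = -2.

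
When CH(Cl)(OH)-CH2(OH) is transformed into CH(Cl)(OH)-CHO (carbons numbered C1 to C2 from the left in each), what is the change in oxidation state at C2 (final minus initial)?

+2

Before: C2 has 1 bond to C, 2 bonds to H, 1 bond to O → oxidation state -1.
After: C2 has 1 bond to C, 1 bond to H, 2 bonds to O → oxidation state +1.
Δ = +1 − (-1) = +2, so this is an oxidation at C2.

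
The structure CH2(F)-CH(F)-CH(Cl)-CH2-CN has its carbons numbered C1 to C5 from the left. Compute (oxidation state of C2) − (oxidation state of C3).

0

C2: 2C, 1H, 1F → 0 − 1 + 1 = 0
C3: 2C, 1H, 1Cl → 0 − 1 + 1 = 0
Difference: 0 − (0) = 0.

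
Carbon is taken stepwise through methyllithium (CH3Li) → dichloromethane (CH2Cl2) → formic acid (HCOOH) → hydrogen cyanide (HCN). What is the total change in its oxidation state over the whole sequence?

Carbon oxidation states along the series — methyllithium: -4, dichloromethane: 0, formic acid: +2, hydrogen cyanide: +2.
Net change = +2 − (-4) = +6.

+6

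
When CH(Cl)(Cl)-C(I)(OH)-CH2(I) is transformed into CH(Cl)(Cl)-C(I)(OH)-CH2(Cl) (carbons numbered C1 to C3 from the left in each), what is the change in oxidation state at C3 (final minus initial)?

Before: C3 has 1 bond to C, 2 bonds to H, 1 bond to I → oxidation state -1.
After: C3 has 1 bond to C, 2 bonds to H, 1 bond to Cl → oxidation state -1.
Δ = -1 − (-1) = 0, so no net redox change at C3.

0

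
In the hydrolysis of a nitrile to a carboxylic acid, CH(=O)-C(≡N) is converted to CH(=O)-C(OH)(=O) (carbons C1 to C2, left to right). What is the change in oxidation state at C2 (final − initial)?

Before: C2 has 1 bond to C, 3 bonds to N → oxidation state +3.
After: C2 has 1 bond to C, 3 bonds to O → oxidation state +3.
Δ = +3 − (+3) = 0, so no net redox change at C2.

0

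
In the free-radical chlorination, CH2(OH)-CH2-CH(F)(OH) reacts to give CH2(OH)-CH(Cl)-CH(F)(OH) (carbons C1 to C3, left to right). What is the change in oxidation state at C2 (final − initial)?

Before: C2 has 2 bonds to C, 2 bonds to H → oxidation state -2.
After: C2 has 2 bonds to C, 1 bond to H, 1 bond to Cl → oxidation state 0.
Δ = 0 − (-2) = +2, so this is an oxidation at C2.

+2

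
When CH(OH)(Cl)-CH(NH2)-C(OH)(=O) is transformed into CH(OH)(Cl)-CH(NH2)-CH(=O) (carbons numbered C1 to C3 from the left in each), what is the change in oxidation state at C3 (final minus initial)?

Before: C3 has 1 bond to C, 3 bonds to O → oxidation state +3.
After: C3 has 1 bond to C, 1 bond to H, 2 bonds to O → oxidation state +1.
Δ = +1 − (+3) = -2, so this is a reduction at C3.

-2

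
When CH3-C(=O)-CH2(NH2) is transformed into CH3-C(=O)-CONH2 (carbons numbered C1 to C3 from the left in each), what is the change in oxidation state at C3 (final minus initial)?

Before: C3 has 1 bond to C, 2 bonds to H, 1 bond to N → oxidation state -1.
After: C3 has 1 bond to C, 2 bonds to O, 1 bond to N → oxidation state +3.
Δ = +3 − (-1) = +4, so this is an oxidation at C3.

+4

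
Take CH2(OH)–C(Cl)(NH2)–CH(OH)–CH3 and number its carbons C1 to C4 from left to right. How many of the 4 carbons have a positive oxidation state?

1

Bonds to more-electronegative neighbours contribute +1 each, bonds to H or metals contribute −1 each, and C–C bonds contribute 0. Tallying each carbon:
C1: 1C, 2H, 1O → 0 − 2 + 1 = -1
C2: 2C, 1N, 1Cl → 0 + 1 + 1 = +2
C3: 2C, 1H, 1O → 0 − 1 + 1 = 0
C4: 1C, 3H → 0 − 3 = -3
1 carbon (C2) meets the condition.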